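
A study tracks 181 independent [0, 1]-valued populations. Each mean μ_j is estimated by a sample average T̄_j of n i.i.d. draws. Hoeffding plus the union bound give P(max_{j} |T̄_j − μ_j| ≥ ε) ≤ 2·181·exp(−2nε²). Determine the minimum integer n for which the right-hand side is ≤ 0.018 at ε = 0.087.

Need 2·181·exp(−2nε²) ≤ 0.018, i.e. exp(−2nε²) ≤ 0.018/362.
So 2nε² ≥ ln(362/0.018) = 9.909028.
Hence n ≥ 9.909028/(2·0.087²) = 654.580.
The smallest integer n is 655.

655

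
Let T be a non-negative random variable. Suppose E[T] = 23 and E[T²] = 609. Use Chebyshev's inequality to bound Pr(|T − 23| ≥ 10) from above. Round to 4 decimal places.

Var(T) = E[T²] − (E[T])² = 609 − 529 = 80.
Chebyshev's inequality: Pr(|T − μ| ≥ t) ≤ Var(T)/t² = 80/100 = 0.8000.

0.8000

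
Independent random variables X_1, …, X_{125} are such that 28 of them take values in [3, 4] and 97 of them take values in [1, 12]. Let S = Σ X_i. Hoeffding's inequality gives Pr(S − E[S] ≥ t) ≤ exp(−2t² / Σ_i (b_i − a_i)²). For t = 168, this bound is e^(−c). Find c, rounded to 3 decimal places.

4.798

Σ(b_i − a_i)² = 28·1² + 97·11² = 11765.
c = 2t² / 11765 = 2·168² / 11765 = 4.7980.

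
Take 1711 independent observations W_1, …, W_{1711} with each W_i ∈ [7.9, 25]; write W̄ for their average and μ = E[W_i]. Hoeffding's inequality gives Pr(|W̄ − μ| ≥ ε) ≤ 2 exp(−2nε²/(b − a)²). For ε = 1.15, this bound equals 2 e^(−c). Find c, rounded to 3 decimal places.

15.477

c = 2nε²/(b − a)² = 2·1711·1.15² / 17.1² = 15.4769.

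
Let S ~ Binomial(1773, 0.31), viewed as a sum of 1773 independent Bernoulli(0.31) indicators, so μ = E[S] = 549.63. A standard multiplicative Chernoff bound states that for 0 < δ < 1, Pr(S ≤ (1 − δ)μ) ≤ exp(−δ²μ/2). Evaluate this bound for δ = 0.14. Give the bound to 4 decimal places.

0.0046

Exponent = δ²μ/2 = 0.14²·549.63/2 = 5.3864.
Bound = exp(−5.3864) = 0.00458.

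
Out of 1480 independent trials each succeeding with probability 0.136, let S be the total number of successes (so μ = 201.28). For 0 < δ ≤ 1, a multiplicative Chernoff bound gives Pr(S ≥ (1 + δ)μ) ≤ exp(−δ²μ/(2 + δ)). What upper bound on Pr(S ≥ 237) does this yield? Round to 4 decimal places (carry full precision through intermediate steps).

Write 237 = (1 + δ)μ, so δ = 237/201.28 − 1 = 0.1774642…
Then the exponent is δ²μ/(2 + δ) = (237 − μ)² / (μ·(2 + δ)) = 2.911195.
Bound = exp(−2.911195) = 0.05441.

0.0544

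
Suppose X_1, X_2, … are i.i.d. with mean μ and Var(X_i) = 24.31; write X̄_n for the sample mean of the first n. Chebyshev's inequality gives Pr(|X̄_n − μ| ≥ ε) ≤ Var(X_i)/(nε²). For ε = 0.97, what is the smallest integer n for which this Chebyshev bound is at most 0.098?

264

Require 24.31/(n·0.97²) ≤ 0.098, i.e. n ≥ 24.31/(0.098·0.97²) = 263.642.
The smallest integer n is 264.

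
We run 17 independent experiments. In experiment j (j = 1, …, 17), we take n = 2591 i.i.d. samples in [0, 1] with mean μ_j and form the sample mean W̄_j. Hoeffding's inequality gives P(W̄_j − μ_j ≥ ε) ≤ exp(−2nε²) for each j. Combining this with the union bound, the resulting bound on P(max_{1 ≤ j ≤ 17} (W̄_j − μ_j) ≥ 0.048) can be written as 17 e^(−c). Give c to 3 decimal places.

11.939

Union bound over the 17 events: P(max_{1 ≤ j ≤ 17} (W̄_j − μ_j) ≥ 0.048) ≤ 17·exp(−2nε²) = 17 exp(−2·2591·0.048²).
So c = 2·2591·0.048² = 11.9393.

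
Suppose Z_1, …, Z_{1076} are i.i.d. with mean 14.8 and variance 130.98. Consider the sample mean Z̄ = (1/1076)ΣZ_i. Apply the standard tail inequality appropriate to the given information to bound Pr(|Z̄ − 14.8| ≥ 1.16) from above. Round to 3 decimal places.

With mean and variance of each term known, Chebyshev's inequality bounds the deviation of the sum (or sample mean).
Var(Z̄) = Var(Z_i)/n = 130.98/1076 = 0.12173.
Chebyshev: Pr(|Z̄ − 14.8| ≥ 1.16) ≤ Var(Z̄)/(1.16)² = 130.98/(1076·1.16²) = 0.0905.

0.090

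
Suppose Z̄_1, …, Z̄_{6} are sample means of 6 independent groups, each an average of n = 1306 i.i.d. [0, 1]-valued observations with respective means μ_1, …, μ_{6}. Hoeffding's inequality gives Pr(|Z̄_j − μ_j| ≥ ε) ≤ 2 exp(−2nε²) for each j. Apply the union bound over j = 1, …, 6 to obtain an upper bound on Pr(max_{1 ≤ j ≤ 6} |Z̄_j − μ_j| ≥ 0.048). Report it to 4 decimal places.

0.0292

Per-experiment Hoeffding bound: 2·exp(−2·1306·0.048²) = 2·exp(−6.01805) = 0.0048688.
Union bound over 6 events: 6·0.0048688 = 0.02921.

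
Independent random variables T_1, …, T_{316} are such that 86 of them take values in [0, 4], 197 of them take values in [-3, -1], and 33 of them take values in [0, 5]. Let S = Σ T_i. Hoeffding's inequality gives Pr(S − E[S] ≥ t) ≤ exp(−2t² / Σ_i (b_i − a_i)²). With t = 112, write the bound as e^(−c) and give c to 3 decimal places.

Σ(b_i − a_i)² = 86·4² + 197·2² + 33·5² = 2989.
c = 2t² / 2989 = 2·112² / 2989 = 8.3934.

8.393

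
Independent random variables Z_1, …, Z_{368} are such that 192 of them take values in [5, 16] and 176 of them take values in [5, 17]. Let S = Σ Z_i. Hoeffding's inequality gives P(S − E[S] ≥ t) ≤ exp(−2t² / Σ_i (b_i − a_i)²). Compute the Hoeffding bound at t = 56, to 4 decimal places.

Σ(b_i − a_i)² = 192·11² + 176·12² = 48576.
Exponent = 2·56² / 48576 = 0.12912.
Bound = exp(−0.12912) = 0.87887.

0.8789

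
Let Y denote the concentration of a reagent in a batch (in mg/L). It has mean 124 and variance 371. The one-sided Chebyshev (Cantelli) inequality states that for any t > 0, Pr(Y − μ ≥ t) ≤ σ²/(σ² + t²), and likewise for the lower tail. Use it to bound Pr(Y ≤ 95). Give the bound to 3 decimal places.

Here σ² = 371 and t = 29, so σ² + t² = 1212.
Cantelli's bound: 371/1212 = 0.3061.

0.306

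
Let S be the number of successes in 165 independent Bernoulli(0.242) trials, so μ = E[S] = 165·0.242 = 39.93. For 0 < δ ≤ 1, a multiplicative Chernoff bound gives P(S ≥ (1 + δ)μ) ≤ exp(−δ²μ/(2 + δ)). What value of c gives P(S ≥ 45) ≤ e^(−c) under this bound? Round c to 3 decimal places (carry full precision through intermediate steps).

Write 45 = (1 + δ)μ, so δ = 45/39.93 − 1 = 0.1269722…
Then the exponent is δ²μ/(2 + δ) = (45 − μ)² / (μ·(2 + δ)) = 0.302660.

0.303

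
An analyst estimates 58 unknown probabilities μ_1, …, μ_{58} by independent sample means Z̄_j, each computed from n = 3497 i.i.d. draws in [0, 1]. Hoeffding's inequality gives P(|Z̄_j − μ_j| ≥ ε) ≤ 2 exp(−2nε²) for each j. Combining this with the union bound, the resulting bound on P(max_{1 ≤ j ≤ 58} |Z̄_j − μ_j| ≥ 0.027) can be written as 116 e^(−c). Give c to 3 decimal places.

Union bound over the 58 events: P(max_{1 ≤ j ≤ 58} |Z̄_j − μ_j| ≥ 0.027) ≤ 58·2·exp(−2nε²) = 116 exp(−2·3497·0.027²).
So c = 2·3497·0.027² = 5.0986.

5.099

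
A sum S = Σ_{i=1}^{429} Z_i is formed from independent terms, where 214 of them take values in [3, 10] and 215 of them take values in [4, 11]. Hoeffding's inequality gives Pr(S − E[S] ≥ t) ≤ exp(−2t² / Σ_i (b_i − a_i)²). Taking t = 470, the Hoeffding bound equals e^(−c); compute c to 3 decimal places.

21.017

Σ(b_i − a_i)² = 214·7² + 215·7² = 21021.
c = 2t² / 21021 = 2·470² / 21021 = 21.0171.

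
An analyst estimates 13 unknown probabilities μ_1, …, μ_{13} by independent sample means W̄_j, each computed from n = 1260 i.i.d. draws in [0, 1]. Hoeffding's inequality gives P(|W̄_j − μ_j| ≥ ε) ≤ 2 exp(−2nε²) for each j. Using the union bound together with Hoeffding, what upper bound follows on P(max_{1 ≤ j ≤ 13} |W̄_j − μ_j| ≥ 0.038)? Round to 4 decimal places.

Per-experiment Hoeffding bound: 2·exp(−2·1260·0.038²) = 2·exp(−3.63888) = 0.052564.
Union bound over 13 events: 13·0.052564 = 0.68333.

0.6833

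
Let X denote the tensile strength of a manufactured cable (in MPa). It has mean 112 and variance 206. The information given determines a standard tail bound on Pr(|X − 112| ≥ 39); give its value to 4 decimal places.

0.1354

Mean and variance are known, so Chebyshev's inequality applies.
Chebyshev: Pr(|X − μ| ≥ t) ≤ Var(X)/t².
Bound = 206 / 1521 = 0.1354.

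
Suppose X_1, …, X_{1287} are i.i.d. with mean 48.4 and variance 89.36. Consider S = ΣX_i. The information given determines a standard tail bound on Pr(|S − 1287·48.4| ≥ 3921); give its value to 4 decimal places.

0.0075

With mean and variance of each term known, Chebyshev's inequality bounds the deviation of the sum (or sample mean).
Var(S) = n·Var(X_i) = 1287·89.36 = 115006.32.
Chebyshev: Pr(|S − 1287·48.4| ≥ 3921) ≤ Var(S)/3921² = 115006.32/15374241 = 0.0075.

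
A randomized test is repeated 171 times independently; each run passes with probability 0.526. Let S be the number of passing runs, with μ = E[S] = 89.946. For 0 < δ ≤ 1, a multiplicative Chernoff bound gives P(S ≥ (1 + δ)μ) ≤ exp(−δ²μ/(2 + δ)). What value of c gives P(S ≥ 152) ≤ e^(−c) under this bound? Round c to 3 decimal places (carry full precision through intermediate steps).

Write 152 = (1 + δ)μ, so δ = 152/89.946 − 1 = 0.6899028…
Then the exponent is δ²μ/(2 + δ) = (152 − μ)² / (μ·(2 + δ)) = 15.915530.

15.916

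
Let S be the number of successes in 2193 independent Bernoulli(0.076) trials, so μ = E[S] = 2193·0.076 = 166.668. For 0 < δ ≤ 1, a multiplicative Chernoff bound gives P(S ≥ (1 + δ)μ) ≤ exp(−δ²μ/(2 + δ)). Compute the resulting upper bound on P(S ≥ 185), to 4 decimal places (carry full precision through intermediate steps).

0.3846

Write 185 = (1 + δ)μ, so δ = 185/166.668 − 1 = 0.1099911…
Then the exponent is δ²μ/(2 + δ) = (185 − μ)² / (μ·(2 + δ)) = 0.955624.
Bound = exp(−0.955624) = 0.38457.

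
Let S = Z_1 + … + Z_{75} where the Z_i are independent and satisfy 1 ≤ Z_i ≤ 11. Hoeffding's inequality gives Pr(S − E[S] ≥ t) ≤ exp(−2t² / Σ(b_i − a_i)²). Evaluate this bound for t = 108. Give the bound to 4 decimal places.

0.0446

Σ(b_i − a_i)² = 75·(10)² = 7500.
Exponent = 2·108²/7500 = 3.1104.
Bound = exp(−3.1104) = 0.04458.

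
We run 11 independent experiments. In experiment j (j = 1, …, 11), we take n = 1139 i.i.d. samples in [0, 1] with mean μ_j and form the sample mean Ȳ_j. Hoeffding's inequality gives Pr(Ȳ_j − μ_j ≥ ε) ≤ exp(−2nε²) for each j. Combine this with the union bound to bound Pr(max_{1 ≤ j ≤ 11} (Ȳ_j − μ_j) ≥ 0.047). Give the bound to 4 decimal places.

0.0718

Per-experiment Hoeffding bound: exp(−2·1139·0.047²) = exp(−5.03210) = 0.0065251.
Union bound over 11 events: 11·0.0065251 = 0.07178.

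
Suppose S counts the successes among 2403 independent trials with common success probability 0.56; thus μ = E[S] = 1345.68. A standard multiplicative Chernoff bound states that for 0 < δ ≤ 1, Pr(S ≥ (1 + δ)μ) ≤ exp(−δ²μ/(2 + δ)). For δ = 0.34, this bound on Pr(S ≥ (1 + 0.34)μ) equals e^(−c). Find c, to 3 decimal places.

66.479

c = δ²μ/(2 + δ) = 0.34²·1345.68/(2 + 0.34) = 66.4789.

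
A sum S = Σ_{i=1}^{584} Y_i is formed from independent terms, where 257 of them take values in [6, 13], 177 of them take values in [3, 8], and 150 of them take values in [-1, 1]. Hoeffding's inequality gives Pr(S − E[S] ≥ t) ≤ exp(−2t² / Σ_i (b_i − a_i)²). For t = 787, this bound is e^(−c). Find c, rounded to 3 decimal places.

Σ(b_i − a_i)² = 257·7² + 177·5² + 150·2² = 17618.
c = 2t² / 17618 = 2·787² / 17618 = 70.3109.

70.311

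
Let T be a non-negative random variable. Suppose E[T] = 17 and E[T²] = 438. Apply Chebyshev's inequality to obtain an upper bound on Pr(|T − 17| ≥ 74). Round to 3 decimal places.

0.027

Var(T) = E[T²] − (E[T])² = 438 − 289 = 149.
Chebyshev's inequality: Pr(|T − μ| ≥ t) ≤ Var(T)/t² = 149/5476 = 0.0272.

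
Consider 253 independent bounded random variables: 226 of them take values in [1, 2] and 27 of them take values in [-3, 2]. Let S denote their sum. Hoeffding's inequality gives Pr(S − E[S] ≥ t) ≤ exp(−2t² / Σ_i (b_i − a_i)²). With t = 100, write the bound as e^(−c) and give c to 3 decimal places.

Σ(b_i − a_i)² = 226·1² + 27·5² = 901.
c = 2t² / 901 = 2·100² / 901 = 22.1976.

22.198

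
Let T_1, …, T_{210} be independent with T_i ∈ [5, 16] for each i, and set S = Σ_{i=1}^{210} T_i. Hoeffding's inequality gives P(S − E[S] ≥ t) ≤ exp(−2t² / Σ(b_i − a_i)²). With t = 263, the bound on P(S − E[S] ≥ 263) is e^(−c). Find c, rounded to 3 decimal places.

5.444

Σ(b_i − a_i)² = 210·(11)² = 25410.
c = 2t²/25410 = 2·263²/25410 = 5.4442.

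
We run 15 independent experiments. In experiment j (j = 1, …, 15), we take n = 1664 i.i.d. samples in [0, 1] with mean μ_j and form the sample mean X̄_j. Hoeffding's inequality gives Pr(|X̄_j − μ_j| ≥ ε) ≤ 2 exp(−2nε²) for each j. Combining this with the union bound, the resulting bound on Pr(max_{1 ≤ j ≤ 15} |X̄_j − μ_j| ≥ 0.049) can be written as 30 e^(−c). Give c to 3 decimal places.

7.991

Union bound over the 15 events: Pr(max_{1 ≤ j ≤ 15} |X̄_j − μ_j| ≥ 0.049) ≤ 15·2·exp(−2nε²) = 30 exp(−2·1664·0.049²).
So c = 2·1664·0.049² = 7.9905.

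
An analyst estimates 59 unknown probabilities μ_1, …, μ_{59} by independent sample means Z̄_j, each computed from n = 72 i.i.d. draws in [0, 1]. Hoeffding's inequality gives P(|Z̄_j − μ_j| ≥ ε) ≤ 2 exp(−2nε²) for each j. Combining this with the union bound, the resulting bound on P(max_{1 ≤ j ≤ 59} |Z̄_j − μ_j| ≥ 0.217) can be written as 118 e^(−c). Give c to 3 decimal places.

6.781

Union bound over the 59 events: P(max_{1 ≤ j ≤ 59} |Z̄_j − μ_j| ≥ 0.217) ≤ 59·2·exp(−2nε²) = 118 exp(−2·72·0.217²).
So c = 2·72·0.217² = 6.7808.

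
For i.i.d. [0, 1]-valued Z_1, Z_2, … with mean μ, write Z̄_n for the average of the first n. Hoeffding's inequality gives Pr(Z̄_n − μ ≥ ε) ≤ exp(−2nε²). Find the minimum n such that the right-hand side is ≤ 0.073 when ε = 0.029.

1557

Require exp(−2nε²) ≤ 0.073, i.e. 2nε² ≥ ln(1/0.073) = 2.617296.
So n ≥ 2.617296 / (2·0.029²) = 1556.062.
The smallest integer n is 1557.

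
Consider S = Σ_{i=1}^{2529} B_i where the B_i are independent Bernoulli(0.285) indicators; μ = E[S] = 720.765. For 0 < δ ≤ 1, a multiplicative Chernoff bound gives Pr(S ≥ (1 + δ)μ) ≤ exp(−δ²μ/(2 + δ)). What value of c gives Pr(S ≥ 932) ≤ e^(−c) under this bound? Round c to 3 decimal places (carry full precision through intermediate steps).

Write 932 = (1 + δ)μ, so δ = 932/720.765 − 1 = 0.2930706…
Then the exponent is δ²μ/(2 + δ) = (932 − μ)² / (μ·(2 + δ)) = 26.997320.

26.997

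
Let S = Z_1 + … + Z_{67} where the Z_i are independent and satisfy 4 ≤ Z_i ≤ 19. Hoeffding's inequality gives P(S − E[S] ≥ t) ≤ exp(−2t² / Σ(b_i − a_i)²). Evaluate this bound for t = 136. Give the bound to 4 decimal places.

Σ(b_i − a_i)² = 67·(15)² = 15075.
Exponent = 2·136²/15075 = 2.4539.
Bound = exp(−2.4539) = 0.08596.

0.0860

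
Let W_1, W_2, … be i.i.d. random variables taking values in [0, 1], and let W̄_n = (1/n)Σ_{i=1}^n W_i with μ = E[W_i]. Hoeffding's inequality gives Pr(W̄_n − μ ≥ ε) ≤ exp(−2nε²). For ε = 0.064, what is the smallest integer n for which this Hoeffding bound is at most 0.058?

348

Require exp(−2nε²) ≤ 0.058, i.e. 2nε² ≥ ln(1/0.058) = 2.847312.
So n ≥ 2.847312 / (2·0.064²) = 347.572.
The smallest integer n is 348.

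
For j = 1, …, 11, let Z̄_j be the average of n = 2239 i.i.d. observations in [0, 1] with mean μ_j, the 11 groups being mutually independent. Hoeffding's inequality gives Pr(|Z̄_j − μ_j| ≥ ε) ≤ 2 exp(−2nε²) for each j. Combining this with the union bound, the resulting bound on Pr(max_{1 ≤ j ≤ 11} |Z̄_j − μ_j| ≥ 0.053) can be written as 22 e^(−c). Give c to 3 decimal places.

12.579

Union bound over the 11 events: Pr(max_{1 ≤ j ≤ 11} |Z̄_j − μ_j| ≥ 0.053) ≤ 11·2·exp(−2nε²) = 22 exp(−2·2239·0.053²).
So c = 2·2239·0.053² = 12.5787.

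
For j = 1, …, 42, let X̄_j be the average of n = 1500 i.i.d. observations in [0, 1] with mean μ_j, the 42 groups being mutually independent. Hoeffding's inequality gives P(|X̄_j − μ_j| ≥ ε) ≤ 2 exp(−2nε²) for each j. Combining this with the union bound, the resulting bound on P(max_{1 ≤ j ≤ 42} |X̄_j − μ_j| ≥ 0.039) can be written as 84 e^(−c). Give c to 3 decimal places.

4.563

Union bound over the 42 events: P(max_{1 ≤ j ≤ 42} |X̄_j − μ_j| ≥ 0.039) ≤ 42·2·exp(−2nε²) = 84 exp(−2·1500·0.039²).
So c = 2·1500·0.039² = 4.5630.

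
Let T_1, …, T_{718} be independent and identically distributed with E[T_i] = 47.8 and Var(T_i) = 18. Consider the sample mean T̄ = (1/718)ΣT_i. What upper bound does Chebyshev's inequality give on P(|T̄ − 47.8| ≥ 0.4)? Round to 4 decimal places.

0.1567

Var(T̄) = Var(T_i)/n = 18/718 = 0.02507.
Chebyshev: P(|T̄ − 47.8| ≥ 0.4) ≤ Var(T̄)/(0.4)² = 18/(718·0.4²) = 0.1567.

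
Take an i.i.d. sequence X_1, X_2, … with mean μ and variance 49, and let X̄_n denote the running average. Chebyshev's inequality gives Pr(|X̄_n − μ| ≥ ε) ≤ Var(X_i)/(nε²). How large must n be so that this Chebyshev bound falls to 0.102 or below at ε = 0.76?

Require 49/(n·0.76²) ≤ 0.102, i.e. n ≥ 49/(0.102·0.76²) = 831.704.
The smallest integer n is 832.

832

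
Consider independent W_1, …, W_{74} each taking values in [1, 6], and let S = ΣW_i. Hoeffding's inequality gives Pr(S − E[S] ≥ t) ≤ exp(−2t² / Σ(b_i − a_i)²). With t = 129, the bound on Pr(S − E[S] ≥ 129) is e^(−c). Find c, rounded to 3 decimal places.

Σ(b_i − a_i)² = 74·(5)² = 1850.
c = 2t²/1850 = 2·129²/1850 = 17.9903.

17.990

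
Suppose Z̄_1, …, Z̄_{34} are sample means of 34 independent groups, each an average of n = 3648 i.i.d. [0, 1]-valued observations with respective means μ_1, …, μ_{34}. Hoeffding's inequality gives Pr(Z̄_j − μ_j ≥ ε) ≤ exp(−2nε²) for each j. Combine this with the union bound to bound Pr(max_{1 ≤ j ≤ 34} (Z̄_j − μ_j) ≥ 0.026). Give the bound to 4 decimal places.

Per-experiment Hoeffding bound: exp(−2·3648·0.026²) = exp(−4.93210) = 0.0072114.
Union bound over 34 events: 34·0.0072114 = 0.24519.

0.2452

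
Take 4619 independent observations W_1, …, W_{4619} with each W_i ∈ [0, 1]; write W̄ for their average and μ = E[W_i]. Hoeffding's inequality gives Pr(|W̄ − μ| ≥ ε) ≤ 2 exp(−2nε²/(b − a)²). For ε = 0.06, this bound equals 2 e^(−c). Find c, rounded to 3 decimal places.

c = 2nε²/(b − a)² = 2·4619·0.06² / 1² = 33.2568.

33.257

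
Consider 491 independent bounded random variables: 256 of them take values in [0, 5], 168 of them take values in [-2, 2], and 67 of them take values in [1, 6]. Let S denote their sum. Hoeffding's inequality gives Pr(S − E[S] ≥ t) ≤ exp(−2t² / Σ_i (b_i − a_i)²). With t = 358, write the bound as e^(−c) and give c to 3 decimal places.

23.816

Σ(b_i − a_i)² = 256·5² + 168·4² + 67·5² = 10763.
c = 2t² / 10763 = 2·358² / 10763 = 23.8157.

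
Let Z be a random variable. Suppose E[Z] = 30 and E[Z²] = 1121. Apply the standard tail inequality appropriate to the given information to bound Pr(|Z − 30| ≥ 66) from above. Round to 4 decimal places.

0.0507

The first two moments determine the variance, so Chebyshev's inequality is the sharpest standard bound available.
Var(Z) = E[Z²] − (E[Z])² = 1121 − 900 = 221.
Chebyshev's inequality: Pr(|Z − μ| ≥ t) ≤ Var(Z)/t² = 221/4356 = 0.0507.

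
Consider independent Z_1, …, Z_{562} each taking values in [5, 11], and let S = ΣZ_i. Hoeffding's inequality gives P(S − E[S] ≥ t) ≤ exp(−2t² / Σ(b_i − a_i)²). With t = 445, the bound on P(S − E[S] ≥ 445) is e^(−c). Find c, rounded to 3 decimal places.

19.575

Σ(b_i − a_i)² = 562·(6)² = 20232.
c = 2t²/20232 = 2·445²/20232 = 19.5754.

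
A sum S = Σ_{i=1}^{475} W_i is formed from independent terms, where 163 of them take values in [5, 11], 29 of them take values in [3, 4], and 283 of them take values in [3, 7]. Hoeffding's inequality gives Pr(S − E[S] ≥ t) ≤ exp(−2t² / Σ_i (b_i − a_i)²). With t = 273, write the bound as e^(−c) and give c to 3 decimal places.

14.298

Σ(b_i − a_i)² = 163·6² + 29·1² + 283·4² = 10425.
c = 2t² / 10425 = 2·273² / 10425 = 14.2981.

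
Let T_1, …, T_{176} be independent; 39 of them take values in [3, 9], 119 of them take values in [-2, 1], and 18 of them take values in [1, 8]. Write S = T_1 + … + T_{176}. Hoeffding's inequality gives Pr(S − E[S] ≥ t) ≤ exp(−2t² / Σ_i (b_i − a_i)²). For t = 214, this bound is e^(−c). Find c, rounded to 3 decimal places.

Σ(b_i − a_i)² = 39·6² + 119·3² + 18·7² = 3357.
c = 2t² / 3357 = 2·214² / 3357 = 27.2839.

27.284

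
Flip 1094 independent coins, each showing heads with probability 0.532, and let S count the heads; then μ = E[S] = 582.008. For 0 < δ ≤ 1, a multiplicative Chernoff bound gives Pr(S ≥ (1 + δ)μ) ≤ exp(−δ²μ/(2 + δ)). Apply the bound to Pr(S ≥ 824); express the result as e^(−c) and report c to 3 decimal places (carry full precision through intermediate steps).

Write 824 = (1 + δ)μ, so δ = 824/582.008 − 1 = 0.4157881…
Then the exponent is δ²μ/(2 + δ) = (824 − μ)² / (μ·(2 + δ)) = 41.649925.

41.650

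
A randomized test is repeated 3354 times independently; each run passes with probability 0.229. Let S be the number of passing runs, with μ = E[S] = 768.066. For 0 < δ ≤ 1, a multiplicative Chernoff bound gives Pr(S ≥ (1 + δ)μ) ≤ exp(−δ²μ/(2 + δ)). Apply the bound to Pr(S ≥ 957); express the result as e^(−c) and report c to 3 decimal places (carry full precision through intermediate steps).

20.693

Write 957 = (1 + δ)μ, so δ = 957/768.066 − 1 = 0.2459867…
Then the exponent is δ²μ/(2 + δ) = (957 − μ)² / (μ·(2 + δ)) = 20.692574.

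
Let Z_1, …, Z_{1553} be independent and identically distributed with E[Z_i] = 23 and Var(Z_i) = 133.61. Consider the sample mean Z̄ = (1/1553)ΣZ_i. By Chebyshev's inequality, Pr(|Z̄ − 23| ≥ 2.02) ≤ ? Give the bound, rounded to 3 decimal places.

0.021

Var(Z̄) = Var(Z_i)/n = 133.61/1553 = 0.086033.
Chebyshev: Pr(|Z̄ − 23| ≥ 2.02) ≤ Var(Z̄)/(2.02)² = 133.61/(1553·2.02²) = 0.0211.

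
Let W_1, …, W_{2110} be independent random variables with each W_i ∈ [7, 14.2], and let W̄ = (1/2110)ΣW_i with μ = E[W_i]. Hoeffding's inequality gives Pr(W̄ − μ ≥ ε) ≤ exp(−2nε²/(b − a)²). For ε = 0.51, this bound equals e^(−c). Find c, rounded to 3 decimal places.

21.173

c = 2nε²/(b − a)² = 2·2110·0.51² / 7.2² = 21.1733.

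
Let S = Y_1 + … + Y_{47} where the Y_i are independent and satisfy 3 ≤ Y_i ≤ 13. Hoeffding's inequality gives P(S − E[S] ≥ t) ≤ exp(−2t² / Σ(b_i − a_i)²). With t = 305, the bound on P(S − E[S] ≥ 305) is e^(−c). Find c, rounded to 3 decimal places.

Σ(b_i − a_i)² = 47·(10)² = 4700.
c = 2t²/4700 = 2·305²/4700 = 39.5851.

39.585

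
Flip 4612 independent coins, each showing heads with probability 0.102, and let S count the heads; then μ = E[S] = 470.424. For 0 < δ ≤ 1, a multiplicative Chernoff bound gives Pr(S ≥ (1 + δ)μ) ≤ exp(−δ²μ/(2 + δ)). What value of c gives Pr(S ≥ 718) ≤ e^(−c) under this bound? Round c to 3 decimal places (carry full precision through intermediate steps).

51.576

Write 718 = (1 + δ)μ, so δ = 718/470.424 − 1 = 0.5262827…
Then the exponent is δ²μ/(2 + δ) = (718 − μ)² / (μ·(2 + δ)) = 51.575764.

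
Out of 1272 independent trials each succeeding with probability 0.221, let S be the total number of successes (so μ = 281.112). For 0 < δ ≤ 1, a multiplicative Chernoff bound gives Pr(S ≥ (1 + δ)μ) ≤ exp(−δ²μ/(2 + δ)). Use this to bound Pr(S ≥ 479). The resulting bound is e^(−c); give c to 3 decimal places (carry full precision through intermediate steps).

Write 479 = (1 + δ)μ, so δ = 479/281.112 − 1 = 0.7039472…
Then the exponent is δ²μ/(2 + δ) = (479 − μ)² / (μ·(2 + δ)) = 51.518277.

51.518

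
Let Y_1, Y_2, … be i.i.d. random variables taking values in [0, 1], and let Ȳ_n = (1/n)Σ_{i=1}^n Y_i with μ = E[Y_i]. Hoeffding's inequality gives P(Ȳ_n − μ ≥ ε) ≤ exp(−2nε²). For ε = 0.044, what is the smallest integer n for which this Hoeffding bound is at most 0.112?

566

Require exp(−2nε²) ≤ 0.112, i.e. 2nε² ≥ ln(1/0.112) = 2.189256.
So n ≥ 2.189256 / (2·0.044²) = 565.407.
The smallest integer n is 566.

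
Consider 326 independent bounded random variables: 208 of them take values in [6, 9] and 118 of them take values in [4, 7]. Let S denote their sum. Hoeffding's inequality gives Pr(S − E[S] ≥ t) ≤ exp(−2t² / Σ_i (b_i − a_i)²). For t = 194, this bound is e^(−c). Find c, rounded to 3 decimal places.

Σ(b_i − a_i)² = 208·3² + 118·3² = 2934.
c = 2t² / 2934 = 2·194² / 2934 = 25.6551.

25.655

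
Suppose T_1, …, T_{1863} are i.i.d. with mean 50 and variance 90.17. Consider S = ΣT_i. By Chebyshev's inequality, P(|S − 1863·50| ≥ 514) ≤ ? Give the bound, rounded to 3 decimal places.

Var(S) = n·Var(T_i) = 1863·90.17 = 167986.71.
Chebyshev: P(|S − 1863·50| ≥ 514) ≤ Var(S)/514² = 167986.71/264196 = 0.6358.

0.636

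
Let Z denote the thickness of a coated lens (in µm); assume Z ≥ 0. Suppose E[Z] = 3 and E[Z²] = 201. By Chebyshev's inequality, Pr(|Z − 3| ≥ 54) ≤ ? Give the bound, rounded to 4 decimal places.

Var(Z) = E[Z²] − (E[Z])² = 201 − 9 = 192.
Chebyshev's inequality: Pr(|Z − μ| ≥ t) ≤ Var(Z)/t² = 192/2916 = 0.0658.

0.0658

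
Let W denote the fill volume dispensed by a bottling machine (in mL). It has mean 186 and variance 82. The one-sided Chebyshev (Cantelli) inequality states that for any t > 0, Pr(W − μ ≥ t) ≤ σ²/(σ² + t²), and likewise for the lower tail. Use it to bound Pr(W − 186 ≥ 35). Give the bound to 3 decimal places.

0.063

Here σ² = 82 and t = 35, so σ² + t² = 1307.
Cantelli's bound: 82/1307 = 0.0627.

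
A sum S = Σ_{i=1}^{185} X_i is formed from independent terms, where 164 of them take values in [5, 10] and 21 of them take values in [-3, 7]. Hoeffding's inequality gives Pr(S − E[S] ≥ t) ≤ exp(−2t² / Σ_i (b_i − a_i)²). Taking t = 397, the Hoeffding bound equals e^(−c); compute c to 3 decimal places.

50.842

Σ(b_i − a_i)² = 164·5² + 21·10² = 6200.
c = 2t² / 6200 = 2·397² / 6200 = 50.8416.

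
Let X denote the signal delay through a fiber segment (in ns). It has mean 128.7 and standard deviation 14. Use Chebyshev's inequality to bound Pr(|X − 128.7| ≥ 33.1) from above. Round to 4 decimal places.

Chebyshev: Pr(|X − μ| ≥ t) ≤ Var(X)/t².
Var(X) = σ² = 14² = 196.
Bound = 196 / 1095.61 = 0.1789.

0.1789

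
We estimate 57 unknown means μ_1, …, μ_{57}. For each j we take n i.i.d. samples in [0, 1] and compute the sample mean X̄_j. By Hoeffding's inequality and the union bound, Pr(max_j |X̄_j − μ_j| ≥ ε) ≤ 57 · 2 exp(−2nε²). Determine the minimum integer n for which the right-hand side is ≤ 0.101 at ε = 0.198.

90

Need 2·57·exp(−2nε²) ≤ 0.101, i.e. exp(−2nε²) ≤ 0.101/114.
So 2nε² ≥ ln(114/0.101) = 7.028833.
Hence n ≥ 7.028833/(2·0.198²) = 89.644.
The smallest integer n is 90.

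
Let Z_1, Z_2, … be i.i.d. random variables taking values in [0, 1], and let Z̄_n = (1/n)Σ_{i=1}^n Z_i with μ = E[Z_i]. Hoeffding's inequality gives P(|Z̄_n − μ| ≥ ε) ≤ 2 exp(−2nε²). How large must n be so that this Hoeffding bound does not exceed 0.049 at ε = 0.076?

Require 2·exp(−2nε²) ≤ 0.049, i.e. 2nε² ≥ ln(2/0.049) = 3.709082.
So n ≥ 3.709082 / (2·0.076²) = 321.077.
The smallest integer n is 322.

322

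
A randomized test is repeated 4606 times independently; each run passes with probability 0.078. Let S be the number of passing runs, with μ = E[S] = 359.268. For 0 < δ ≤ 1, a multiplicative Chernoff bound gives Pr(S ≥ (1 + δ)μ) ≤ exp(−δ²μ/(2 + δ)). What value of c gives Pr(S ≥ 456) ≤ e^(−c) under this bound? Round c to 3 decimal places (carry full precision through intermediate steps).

Write 456 = (1 + δ)μ, so δ = 456/359.268 − 1 = 0.2692475…
Then the exponent is δ²μ/(2 + δ) = (456 − μ)² / (μ·(2 + δ)) = 11.477305.

11.477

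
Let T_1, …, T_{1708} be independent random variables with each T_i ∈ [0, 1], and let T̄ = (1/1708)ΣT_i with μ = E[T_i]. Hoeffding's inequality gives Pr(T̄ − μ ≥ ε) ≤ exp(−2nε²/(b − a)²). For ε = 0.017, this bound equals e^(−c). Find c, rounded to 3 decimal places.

c = 2nε²/(b − a)² = 2·1708·0.017² / 1² = 0.9872.

0.987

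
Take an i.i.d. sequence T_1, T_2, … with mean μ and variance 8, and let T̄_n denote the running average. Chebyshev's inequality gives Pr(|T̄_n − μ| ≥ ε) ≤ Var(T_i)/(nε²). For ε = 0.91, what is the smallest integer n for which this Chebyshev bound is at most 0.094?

Require 8/(n·0.91²) ≤ 0.094, i.e. n ≥ 8/(0.094·0.91²) = 102.773.
The smallest integer n is 103.

103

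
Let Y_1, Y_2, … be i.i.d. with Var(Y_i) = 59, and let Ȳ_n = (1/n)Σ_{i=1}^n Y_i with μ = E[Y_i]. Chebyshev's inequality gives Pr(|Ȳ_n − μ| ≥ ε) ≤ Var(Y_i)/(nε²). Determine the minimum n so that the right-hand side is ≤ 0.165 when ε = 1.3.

Require 59/(n·1.3²) ≤ 0.165, i.e. n ≥ 59/(0.165·1.3²) = 211.583.
The smallest integer n is 212.

212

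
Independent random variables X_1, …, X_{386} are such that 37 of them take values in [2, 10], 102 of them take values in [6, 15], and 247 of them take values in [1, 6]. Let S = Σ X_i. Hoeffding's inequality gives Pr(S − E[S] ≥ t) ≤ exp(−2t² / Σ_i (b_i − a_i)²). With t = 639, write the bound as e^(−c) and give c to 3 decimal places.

48.595

Σ(b_i − a_i)² = 37·8² + 102·9² + 247·5² = 16805.
c = 2t² / 16805 = 2·639² / 16805 = 48.5952.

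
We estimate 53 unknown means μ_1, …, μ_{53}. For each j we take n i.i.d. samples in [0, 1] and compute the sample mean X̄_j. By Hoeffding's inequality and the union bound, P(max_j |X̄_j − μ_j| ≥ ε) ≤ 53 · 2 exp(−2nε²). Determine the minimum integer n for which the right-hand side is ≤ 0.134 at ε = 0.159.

132

Need 2·53·exp(−2nε²) ≤ 0.134, i.e. exp(−2nε²) ≤ 0.134/106.
So 2nε² ≥ ln(106/0.134) = 6.673355.
Hence n ≥ 6.673355/(2·0.159²) = 131.984.
The smallest integer n is 132.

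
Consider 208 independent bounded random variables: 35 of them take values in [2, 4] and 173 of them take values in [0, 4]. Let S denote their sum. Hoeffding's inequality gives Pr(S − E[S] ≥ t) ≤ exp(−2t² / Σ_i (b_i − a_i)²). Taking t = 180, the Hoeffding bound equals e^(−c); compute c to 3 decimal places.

Σ(b_i − a_i)² = 35·2² + 173·4² = 2908.
c = 2t² / 2908 = 2·180² / 2908 = 22.2834.

22.283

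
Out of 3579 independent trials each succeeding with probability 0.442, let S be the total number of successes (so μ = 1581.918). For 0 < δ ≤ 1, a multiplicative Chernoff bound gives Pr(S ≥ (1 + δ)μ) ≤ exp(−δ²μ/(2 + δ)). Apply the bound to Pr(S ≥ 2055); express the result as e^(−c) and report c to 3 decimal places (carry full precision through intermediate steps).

Write 2055 = (1 + δ)μ, so δ = 2055/1581.918 − 1 = 0.299056…
Then the exponent is δ²μ/(2 + δ) = (2055 − μ)² / (μ·(2 + δ)) = 61.537428.

61.537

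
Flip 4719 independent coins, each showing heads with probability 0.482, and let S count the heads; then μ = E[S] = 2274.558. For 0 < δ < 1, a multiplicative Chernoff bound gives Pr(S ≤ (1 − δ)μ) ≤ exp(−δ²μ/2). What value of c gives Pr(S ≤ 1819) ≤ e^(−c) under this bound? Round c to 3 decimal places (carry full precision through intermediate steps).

45.621

Write 1819 = (1 − δ)μ, so δ = 1 − 1819/2274.558 = 0.2002842…
Then the exponent is δ²μ/2 = (μ − 1819)²/(2μ) = 45.620532.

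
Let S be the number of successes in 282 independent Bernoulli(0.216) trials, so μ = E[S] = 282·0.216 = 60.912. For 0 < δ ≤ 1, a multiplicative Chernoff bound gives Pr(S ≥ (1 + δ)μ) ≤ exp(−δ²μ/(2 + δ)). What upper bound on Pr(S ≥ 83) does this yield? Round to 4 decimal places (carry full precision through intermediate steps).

0.0337

Write 83 = (1 + δ)μ, so δ = 83/60.912 − 1 = 0.3626215…
Then the exponent is δ²μ/(2 + δ) = (83 − μ)² / (μ·(2 + δ)) = 3.390126.
Bound = exp(−3.390126) = 0.03370.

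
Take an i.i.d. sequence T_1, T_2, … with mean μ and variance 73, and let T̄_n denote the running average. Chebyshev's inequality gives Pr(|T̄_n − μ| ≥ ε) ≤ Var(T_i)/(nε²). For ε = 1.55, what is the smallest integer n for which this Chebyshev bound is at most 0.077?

Require 73/(n·1.55²) ≤ 0.077, i.e. n ≥ 73/(0.077·1.55²) = 394.611.
The smallest integer n is 395.

395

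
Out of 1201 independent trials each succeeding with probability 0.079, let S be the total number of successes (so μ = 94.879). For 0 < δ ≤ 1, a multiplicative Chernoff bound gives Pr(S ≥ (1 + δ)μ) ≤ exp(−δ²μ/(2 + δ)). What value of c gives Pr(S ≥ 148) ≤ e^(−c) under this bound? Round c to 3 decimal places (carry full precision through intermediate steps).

11.618

Write 148 = (1 + δ)μ, so δ = 148/94.879 − 1 = 0.5598815…
Then the exponent is δ²μ/(2 + δ) = (148 − μ)² / (μ·(2 + δ)) = 11.618298.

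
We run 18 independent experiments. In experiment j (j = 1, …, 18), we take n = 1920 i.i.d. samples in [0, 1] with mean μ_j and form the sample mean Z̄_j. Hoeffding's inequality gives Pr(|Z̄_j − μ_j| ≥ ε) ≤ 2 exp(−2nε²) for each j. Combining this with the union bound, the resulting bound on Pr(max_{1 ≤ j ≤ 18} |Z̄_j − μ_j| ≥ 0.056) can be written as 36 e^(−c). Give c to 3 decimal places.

Union bound over the 18 events: Pr(max_{1 ≤ j ≤ 18} |Z̄_j − μ_j| ≥ 0.056) ≤ 18·2·exp(−2nε²) = 36 exp(−2·1920·0.056²).
So c = 2·1920·0.056² = 12.0422.

12.042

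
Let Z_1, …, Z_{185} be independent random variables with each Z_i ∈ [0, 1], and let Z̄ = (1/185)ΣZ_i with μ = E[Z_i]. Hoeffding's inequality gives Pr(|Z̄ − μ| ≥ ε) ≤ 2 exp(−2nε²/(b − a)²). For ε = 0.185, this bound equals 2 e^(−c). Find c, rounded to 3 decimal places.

c = 2nε²/(b − a)² = 2·185·0.185² / 1² = 12.6632.

12.663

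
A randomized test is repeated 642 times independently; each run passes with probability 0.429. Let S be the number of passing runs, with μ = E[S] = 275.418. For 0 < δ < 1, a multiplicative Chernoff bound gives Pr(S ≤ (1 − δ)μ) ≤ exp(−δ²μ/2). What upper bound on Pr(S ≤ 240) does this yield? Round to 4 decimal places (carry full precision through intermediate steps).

Write 240 = (1 − δ)μ, so δ = 1 − 240/275.418 = 0.1285973…
Then the exponent is δ²μ/2 = (μ − 240)²/(2μ) = 2.277329.
Bound = exp(−2.277329) = 0.10256.

0.1026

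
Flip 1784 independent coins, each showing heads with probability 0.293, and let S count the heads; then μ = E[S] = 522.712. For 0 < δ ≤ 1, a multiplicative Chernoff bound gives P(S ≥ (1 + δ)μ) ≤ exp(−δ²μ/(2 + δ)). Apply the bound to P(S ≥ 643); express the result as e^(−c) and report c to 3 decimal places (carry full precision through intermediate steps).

12.412

Write 643 = (1 + δ)μ, so δ = 643/522.712 − 1 = 0.2301229…
Then the exponent is δ²μ/(2 + δ) = (643 − μ)² / (μ·(2 + δ)) = 12.412331.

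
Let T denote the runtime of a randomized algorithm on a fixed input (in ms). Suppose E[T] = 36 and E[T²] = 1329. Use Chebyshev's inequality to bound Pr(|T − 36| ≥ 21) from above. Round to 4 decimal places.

Var(T) = E[T²] − (E[T])² = 1329 − 1296 = 33.
Chebyshev's inequality: Pr(|T − μ| ≥ t) ≤ Var(T)/t² = 33/441 = 0.0748.

0.0748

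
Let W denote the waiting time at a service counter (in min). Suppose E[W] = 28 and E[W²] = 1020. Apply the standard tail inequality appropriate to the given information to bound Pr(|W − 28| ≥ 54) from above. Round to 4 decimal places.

0.0809

The first two moments determine the variance, so Chebyshev's inequality is the sharpest standard bound available.
Var(W) = E[W²] − (E[W])² = 1020 − 784 = 236.
Chebyshev's inequality: Pr(|W − μ| ≥ t) ≤ Var(W)/t² = 236/2916 = 0.0809.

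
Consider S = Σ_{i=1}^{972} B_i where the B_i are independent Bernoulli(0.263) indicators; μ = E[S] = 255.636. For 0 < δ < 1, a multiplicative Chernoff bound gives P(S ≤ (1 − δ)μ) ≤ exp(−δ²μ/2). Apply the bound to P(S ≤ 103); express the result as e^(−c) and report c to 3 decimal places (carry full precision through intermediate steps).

Write 103 = (1 − δ)μ, so δ = 1 − 103/255.636 = 0.5970834…
Then the exponent is δ²μ/2 = (μ − 103)²/(2μ) = 45.568207.

45.568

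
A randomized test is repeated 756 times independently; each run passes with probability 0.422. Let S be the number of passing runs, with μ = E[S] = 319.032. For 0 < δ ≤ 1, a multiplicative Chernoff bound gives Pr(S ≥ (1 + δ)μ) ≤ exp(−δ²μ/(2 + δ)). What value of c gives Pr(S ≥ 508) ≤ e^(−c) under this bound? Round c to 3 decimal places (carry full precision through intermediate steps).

Write 508 = (1 + δ)μ, so δ = 508/319.032 − 1 = 0.5923168…
Then the exponent is δ²μ/(2 + δ) = (508 − μ)² / (μ·(2 + δ)) = 43.177175.

43.177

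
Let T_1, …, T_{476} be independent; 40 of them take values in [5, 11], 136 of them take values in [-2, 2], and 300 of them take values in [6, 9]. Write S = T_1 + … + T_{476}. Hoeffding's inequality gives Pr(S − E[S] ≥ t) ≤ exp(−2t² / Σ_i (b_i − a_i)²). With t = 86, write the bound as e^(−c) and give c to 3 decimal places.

2.342

Σ(b_i − a_i)² = 40·6² + 136·4² + 300·3² = 6316.
c = 2t² / 6316 = 2·86² / 6316 = 2.3420.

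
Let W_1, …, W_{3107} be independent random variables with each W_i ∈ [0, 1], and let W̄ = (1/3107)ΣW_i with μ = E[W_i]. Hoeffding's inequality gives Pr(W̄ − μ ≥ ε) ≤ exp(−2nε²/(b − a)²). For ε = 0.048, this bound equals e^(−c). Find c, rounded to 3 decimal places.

c = 2nε²/(b − a)² = 2·3107·0.048² / 1² = 14.3171.

14.317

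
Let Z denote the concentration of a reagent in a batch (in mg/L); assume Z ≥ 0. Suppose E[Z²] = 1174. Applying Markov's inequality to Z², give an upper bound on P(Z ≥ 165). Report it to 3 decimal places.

0.043

Since Z ≥ 0, the event {Z ≥ 165} is the same as {Z² ≥ 27225}.
Markov's inequality applied to Z² gives P(Z² ≥ 27225) ≤ E[Z²]/27225 = 1174/27225 = 0.0431.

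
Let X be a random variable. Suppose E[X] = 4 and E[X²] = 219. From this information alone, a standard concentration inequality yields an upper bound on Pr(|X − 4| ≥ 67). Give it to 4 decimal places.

0.0452

The first two moments determine the variance, so Chebyshev's inequality is the sharpest standard bound available.
Var(X) = E[X²] − (E[X])² = 219 − 16 = 203.
Chebyshev's inequality: Pr(|X − μ| ≥ t) ≤ Var(X)/t² = 203/4489 = 0.0452.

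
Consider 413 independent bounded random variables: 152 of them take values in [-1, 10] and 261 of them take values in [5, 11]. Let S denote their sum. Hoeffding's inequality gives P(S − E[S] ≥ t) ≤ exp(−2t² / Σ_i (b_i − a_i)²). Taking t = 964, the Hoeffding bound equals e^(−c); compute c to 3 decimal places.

Σ(b_i − a_i)² = 152·11² + 261·6² = 27788.
c = 2t² / 27788 = 2·964² / 27788 = 66.8847.

66.885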